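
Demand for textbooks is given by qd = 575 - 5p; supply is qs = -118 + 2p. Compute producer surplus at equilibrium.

Equilibrium: 575 - 5p = -118 + 2p gives p* = 99, q* = 80.
Supply starts at p = 59 (where qs = 0).
PS = ½(99 − 59)(80) = 1600.

Producer surplus = 1600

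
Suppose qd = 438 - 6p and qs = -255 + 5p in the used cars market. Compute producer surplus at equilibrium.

Equilibrium: 438 - 6p = -255 + 5p gives p* = 63, q* = 60.
Supply starts at p = 51 (where qs = 0).
PS = ½(63 − 51)(60) = 360.

Producer surplus = 360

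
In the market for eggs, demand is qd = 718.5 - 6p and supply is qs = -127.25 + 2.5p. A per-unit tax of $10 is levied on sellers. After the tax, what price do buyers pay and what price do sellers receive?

Buyers pay 3483/34, sellers receive 3143/34

Pre-tax equilibrium: p* = 99.5, q* = 121.5.
Tax on sellers shifts supply to qs = -127.25 + 2.5(p − 10) = -152.25 + 2.5p.
718.5 - 6p = -152.25 + 2.5p gives buyer price pb = 3483/34; sellers receive ps = 3483/34 − 10 = 3143/34.
New quantity: q = 718.5 − 6(3483/34) = 3531/34.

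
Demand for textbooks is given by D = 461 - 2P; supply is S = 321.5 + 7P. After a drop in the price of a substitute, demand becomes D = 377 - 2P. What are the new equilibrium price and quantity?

Original equilibrium: P* = 15.5, Q* = 430.
New equilibrium: 377 - 2P = 321.5 + 7P, so 55.5 = 9P and P' = 37/6; Q' = 377 − 2(37/6) = 1094/3.

P' = 37/6, Q' = 1094/3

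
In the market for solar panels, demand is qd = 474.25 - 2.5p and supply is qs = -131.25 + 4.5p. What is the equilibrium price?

Set qd = qs: 474.25 - 2.5p = -131.25 + 4.5p.
605.5 = 7p, so p* = 86.5.
q* = 474.25 − 2.5(86.5) = 258.

p* = 86.5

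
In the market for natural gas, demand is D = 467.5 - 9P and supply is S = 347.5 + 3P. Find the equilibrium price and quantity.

Set D = S: 467.5 - 9P = 347.5 + 3P.
120 = 12P, so P* = 10.
Q* = 467.5 − 9(10) = 377.5.

P* = 10, Q* = 377.5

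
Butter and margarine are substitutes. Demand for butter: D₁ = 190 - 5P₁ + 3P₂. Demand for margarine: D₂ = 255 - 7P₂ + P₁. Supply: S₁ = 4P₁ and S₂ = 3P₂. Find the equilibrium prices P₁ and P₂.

P₁ = 2665/87, P₂ = 2485/87

Market 1: 190 - 5P₁ + 3P₂ = 4P₁ → 9P₁ - 3P₂ = 190.
Market 2: 10P₂ - P₁ = 255.
Eliminating P₂: 10×(1) + 3×(2) gives 87P₁ = 2665, so P₁ = 2665/87.
Back-substitute into (2): P₂ = (255 + 1×2665/87) / 10 = 2485/87.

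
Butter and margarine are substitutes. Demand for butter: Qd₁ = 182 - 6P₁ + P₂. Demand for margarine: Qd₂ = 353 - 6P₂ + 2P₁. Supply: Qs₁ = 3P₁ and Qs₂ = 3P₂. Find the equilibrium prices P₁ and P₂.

Market 1: 182 - 6P₁ + P₂ = 3P₁ → 9P₁ - P₂ = 182.
Market 2: 9P₂ - 2P₁ = 353.
Eliminating P₂: 9×(1) + 1×(2) gives 79P₁ = 1991, so P₁ = 1991/79.
Back-substitute into (2): P₂ = (353 + 2×1991/79) / 9 = 3541/79.

P₁ = 1991/79, P₂ = 3541/79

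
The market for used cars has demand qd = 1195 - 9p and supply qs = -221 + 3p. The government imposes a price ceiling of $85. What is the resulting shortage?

Equilibrium price would be p* = 118, so the ceiling at 85 binds.
At p = 85: qd = 1195 − 9(85) = 430, qs = -221 + 3(85) = 34.
Shortage = 430 − 34 = 396.

Shortage = 396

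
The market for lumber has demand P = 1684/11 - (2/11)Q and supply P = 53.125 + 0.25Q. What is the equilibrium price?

P* = 111

Set the two price expressions equal: 1684/11 - (2/11)Q = 53.125 + 0.25Q.
8797/88 = (19/44)Q, so Q* = 231.5.
P* = 1684/11 − (2/11)(231.5) = 111.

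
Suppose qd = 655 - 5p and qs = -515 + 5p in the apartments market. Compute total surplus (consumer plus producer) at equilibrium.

Total surplus = 980

Equilibrium: 655 - 5p = -515 + 5p gives p* = 117, q* = 70.
Demand choke price: p = 131; supply starts at p = 103.
CS = ½(131 − 117)(70) = 490; PS = ½(117 − 103)(70) = 490.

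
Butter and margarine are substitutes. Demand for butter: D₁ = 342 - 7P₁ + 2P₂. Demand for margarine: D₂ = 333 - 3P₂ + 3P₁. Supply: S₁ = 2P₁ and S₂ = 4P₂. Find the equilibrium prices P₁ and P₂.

Market 1: 342 - 7P₁ + 2P₂ = 2P₁ → 9P₁ - 2P₂ = 342.
Market 2: 7P₂ - 3P₁ = 333.
Eliminating P₂: 7×(1) + 2×(2) gives 57P₁ = 3060, so P₁ = 1020/19.
Back-substitute into (2): P₂ = (333 + 3×1020/19) / 7 = 1341/19.

P₁ = 1020/19, P₂ = 1341/19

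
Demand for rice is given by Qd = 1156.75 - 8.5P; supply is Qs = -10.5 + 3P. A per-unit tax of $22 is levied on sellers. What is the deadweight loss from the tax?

Deadweight loss = 12342/23

Pre-tax equilibrium: P* = 101.5, Q* = 294.
Tax on sellers shifts supply to Qs = -10.5 + 3(P − 22) = -76.5 + 3P.
1156.75 - 8.5P = -76.5 + 3P gives buyer price Pb = 4933/46; sellers receive Ps = 4933/46 − 22 = 3921/46.
New quantity: Q = 1156.75 − 8.5(4933/46) = 5640/23.
DWL = ½ × 22 × (294 − 5640/23) = 12342/23.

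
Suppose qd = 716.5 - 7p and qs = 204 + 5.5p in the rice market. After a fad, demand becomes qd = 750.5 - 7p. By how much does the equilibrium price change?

Original equilibrium: p* = 41, q* = 429.5.
New equilibrium: 750.5 - 7p = 204 + 5.5p, so 546.5 = 12.5p and p' = 43.72; q' = 750.5 − 7(43.72) = 444.46.
Change in price: 43.72 − 41 = 2.72.

Δp = 2.72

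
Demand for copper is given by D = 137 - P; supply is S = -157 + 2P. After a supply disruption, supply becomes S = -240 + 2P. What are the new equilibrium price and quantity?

Original equilibrium: P* = 98, Q* = 39.
New equilibrium: 137 - P = -240 + 2P, so 377 = 3P and P' = 377/3; Q' = 137 − 1(377/3) = 34/3.

P' = 377/3, Q' = 34/3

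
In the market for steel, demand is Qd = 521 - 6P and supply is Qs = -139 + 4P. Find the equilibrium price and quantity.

Set Qd = Qs: 521 - 6P = -139 + 4P.
660 = 10P, so P* = 66.
Q* = 521 − 6(66) = 125.

P* = 66, Q* = 125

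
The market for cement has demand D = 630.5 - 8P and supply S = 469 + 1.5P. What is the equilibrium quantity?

Set D = S: 630.5 - 8P = 469 + 1.5P.
161.5 = 9.5P, so P* = 17.
Q* = 630.5 − 8(17) = 494.5.

Q* = 494.5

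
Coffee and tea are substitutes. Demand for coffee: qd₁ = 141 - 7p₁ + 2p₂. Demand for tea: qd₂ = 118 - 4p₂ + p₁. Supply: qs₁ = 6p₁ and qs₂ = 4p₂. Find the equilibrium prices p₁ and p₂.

p₁ = 682/51, p₂ = 1675/102

Market 1: 141 - 7p₁ + 2p₂ = 6p₁ → 13p₁ - 2p₂ = 141.
Market 2: 8p₂ - p₁ = 118.
Eliminating p₂: 8×(1) + 2×(2) gives 102p₁ = 1364, so p₁ = 682/51.
Back-substitute into (2): p₂ = (118 + 1×682/51) / 8 = 1675/102.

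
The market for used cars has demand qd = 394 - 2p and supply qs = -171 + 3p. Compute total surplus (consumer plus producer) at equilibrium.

Equilibrium: 394 - 2p = -171 + 3p gives p* = 113, q* = 168.
Demand choke price: p = 197; supply starts at p = 57.
CS = ½(197 − 113)(168) = 7056; PS = ½(113 − 57)(168) = 4704.

Total surplus = 11760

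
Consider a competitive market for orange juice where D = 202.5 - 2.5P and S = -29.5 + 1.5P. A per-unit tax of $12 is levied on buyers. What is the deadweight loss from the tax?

Deadweight loss = 67.5

Pre-tax equilibrium: P* = 58, Q* = 57.5.
Tax on buyers shifts demand to D = 202.5 − 2.5(P + 12) = 172.5 - 2.5P.
172.5 - 2.5P = -29.5 + 1.5P gives seller price Ps = 50.5; buyers pay Pb = 50.5 + 12 = 62.5.
New quantity: Q = 202.5 − 2.5(62.5) = 46.25.
DWL = ½ × 12 × (57.5 − 46.25) = 67.5.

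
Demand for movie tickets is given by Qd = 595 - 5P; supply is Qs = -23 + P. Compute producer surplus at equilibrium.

Equilibrium: 595 - 5P = -23 + P gives P* = 103, Q* = 80.
Supply starts at P = 23 (where Qs = 0).
PS = ½(103 − 23)(80) = 3200.

Producer surplus = 3200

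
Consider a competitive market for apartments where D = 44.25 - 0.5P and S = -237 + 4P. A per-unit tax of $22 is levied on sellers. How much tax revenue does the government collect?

Pre-tax equilibrium: P* = 62.5, Q* = 13.
Tax on sellers shifts supply to S = -237 + 4(P − 22) = -325 + 4P.
44.25 - 0.5P = -325 + 4P gives buyer price Pb = 1477/18; sellers receive Ps = 1477/18 − 22 = 1081/18.
New quantity: Q = 44.25 − 0.5(1477/18) = 29/9.
Revenue = 22 × 29/9 = 638/9.

Tax revenue = 638/9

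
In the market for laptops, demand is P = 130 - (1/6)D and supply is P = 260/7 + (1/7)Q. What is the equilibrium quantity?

Q* = 300

Set the two price expressions equal: 130 - (1/6)Q = 260/7 + (1/7)Q.
650/7 = (13/42)Q, so Q* = 300.
P* = 130 − (1/6)(300) = 80.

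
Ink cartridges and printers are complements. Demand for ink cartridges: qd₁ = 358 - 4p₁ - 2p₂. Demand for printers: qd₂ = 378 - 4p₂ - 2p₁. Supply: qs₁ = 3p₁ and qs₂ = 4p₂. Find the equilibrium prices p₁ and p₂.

Market 1: 358 - 4p₁ - 2p₂ = 3p₁ → 7p₁ + 2p₂ = 358.
Market 2: 8p₂ + 2p₁ = 378.
Eliminating p₂: 8×(1) − 2×(2) gives 52p₁ = 2108, so p₁ = 527/13.
Back-substitute into (2): p₂ = (378 − 2×527/13) / 8 = 965/26.

p₁ = 527/13, p₂ = 965/26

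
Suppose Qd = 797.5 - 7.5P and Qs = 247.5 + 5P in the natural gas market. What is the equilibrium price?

P* = 44

Set Qd = Qs: 797.5 - 7.5P = 247.5 + 5P.
550 = 12.5P, so P* = 44.
Q* = 797.5 − 7.5(44) = 467.5.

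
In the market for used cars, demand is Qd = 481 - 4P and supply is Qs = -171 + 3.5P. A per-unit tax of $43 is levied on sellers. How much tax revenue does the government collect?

Pre-tax equilibrium: P* = 1304/15, Q* = 1999/15.
Tax on sellers shifts supply to Qs = -171 + 3.5(P − 43) = -321.5 + 3.5P.
481 - 4P = -321.5 + 3.5P gives buyer price Pb = 107; sellers receive Ps = 107 − 43 = 64.
New quantity: Q = 481 − 4(107) = 53.
Revenue = 43 × 53 = 2279.

Tax revenue = 2279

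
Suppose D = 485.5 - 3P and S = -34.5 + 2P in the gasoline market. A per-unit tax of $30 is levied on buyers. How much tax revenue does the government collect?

Pre-tax equilibrium: P* = 104, Q* = 173.5.
Tax on buyers shifts demand to D = 485.5 − 3(P + 30) = 395.5 - 3P.
395.5 - 3P = -34.5 + 2P gives seller price Ps = 86; buyers pay Pb = 86 + 30 = 116.
New quantity: Q = 485.5 − 3(116) = 137.5.
Revenue = 30 × 137.5 = 4125.

Tax revenue = 4125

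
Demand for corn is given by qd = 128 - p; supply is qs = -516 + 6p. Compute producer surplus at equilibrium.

Equilibrium: 128 - p = -516 + 6p gives p* = 92, q* = 36.
Supply starts at p = 86 (where qs = 0).
PS = ½(92 − 86)(36) = 108.

Producer surplus = 108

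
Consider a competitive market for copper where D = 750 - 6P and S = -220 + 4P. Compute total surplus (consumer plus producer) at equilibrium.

Total surplus = 5880

Equilibrium: 750 - 6P = -220 + 4P gives P* = 97, Q* = 168.
Demand choke price: P = 125; supply starts at P = 55.
CS = ½(125 − 97)(168) = 2352; PS = ½(97 − 55)(168) = 3528.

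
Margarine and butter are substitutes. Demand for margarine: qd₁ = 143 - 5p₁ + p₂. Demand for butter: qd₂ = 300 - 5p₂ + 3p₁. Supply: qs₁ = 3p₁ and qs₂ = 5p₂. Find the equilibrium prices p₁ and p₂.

p₁ = 1730/77, p₂ = 2829/77

Market 1: 143 - 5p₁ + p₂ = 3p₁ → 8p₁ - p₂ = 143.
Market 2: 10p₂ - 3p₁ = 300.
Eliminating p₂: 10×(1) + 1×(2) gives 77p₁ = 1730, so p₁ = 1730/77.
Back-substitute into (2): p₂ = (300 + 3×1730/77) / 10 = 2829/77.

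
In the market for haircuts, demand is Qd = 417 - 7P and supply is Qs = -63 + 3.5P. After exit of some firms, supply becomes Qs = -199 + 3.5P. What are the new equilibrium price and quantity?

Original equilibrium: P* = 320/7, Q* = 97.
New equilibrium: 417 - 7P = -199 + 3.5P, so 616 = 10.5P and P' = 176/3; Q' = 417 − 7(176/3) = 19/3.

P' = 176/3, Q' = 19/3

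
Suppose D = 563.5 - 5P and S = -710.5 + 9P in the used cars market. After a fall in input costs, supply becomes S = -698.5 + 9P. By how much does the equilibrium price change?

ΔP = -6/7

Original equilibrium: P* = 91, Q* = 108.5.
New equilibrium: 563.5 - 5P = -698.5 + 9P, so 1262 = 14P and P' = 631/7; Q' = 563.5 − 5(631/7) = 1579/14.
Change in price: 631/7 − 91 = -6/7.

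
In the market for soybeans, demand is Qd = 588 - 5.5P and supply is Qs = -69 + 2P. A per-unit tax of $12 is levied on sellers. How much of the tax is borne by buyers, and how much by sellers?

Buyers bear $3.2, sellers bear $8.8

Pre-tax equilibrium: P* = 87.6, Q* = 106.2.
Tax on sellers shifts supply to Qs = -69 + 2(P − 12) = -93 + 2P.
588 - 5.5P = -93 + 2P gives buyer price Pb = 90.8; sellers receive Ps = 90.8 − 12 = 78.8.
New quantity: Q = 588 − 5.5(90.8) = 88.6.
Buyer burden = 90.8 − 87.6 = 3.2; seller burden = 87.6 − 78.8 = 8.8.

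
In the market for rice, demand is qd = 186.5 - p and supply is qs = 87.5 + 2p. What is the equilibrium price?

Set qd = qs: 186.5 - p = 87.5 + 2p.
99 = 3p, so p* = 33.
q* = 186.5 − 1(33) = 153.5.

p* = 33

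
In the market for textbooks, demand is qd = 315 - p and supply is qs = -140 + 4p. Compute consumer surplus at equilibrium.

Equilibrium: 315 - p = -140 + 4p gives p* = 91, q* = 224.
Demand choke price (qd = 0): p = 315.
CS = ½(315 − 91)(224) = 25088.

Consumer surplus = 25088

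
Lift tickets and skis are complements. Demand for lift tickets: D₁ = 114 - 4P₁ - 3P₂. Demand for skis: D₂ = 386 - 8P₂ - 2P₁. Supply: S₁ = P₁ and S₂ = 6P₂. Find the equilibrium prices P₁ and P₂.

P₁ = 6.84375, P₂ = 26.59375

Market 1: 114 - 4P₁ - 3P₂ = P₁ → 5P₁ + 3P₂ = 114.
Market 2: 14P₂ + 2P₁ = 386.
Eliminating P₂: 14×(1) − 3×(2) gives 64P₁ = 438, so P₁ = 6.84375.
Back-substitute into (2): P₂ = (386 − 2×6.84375) / 14 = 26.59375.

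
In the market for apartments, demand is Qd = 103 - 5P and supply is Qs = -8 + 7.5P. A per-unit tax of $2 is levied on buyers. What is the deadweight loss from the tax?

Deadweight loss = 6

Pre-tax equilibrium: P* = 8.88, Q* = 58.6.
Tax on buyers shifts demand to Qd = 103 − 5(P + 2) = 93 - 5P.
93 - 5P = -8 + 7.5P gives seller price Ps = 8.08; buyers pay Pb = 8.08 + 2 = 10.08.
New quantity: Q = 103 − 5(10.08) = 52.6.
DWL = ½ × 2 × (58.6 − 52.6) = 6.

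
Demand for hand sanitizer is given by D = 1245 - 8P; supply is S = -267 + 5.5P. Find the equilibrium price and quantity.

Set D = S: 1245 - 8P = -267 + 5.5P.
1512 = 13.5P, so P* = 112.
Q* = 1245 − 8(112) = 349.

P* = 112, Q* = 349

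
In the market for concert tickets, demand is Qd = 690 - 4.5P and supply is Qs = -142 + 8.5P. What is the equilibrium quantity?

Q* = 402

Set Qd = Qs: 690 - 4.5P = -142 + 8.5P.
832 = 13P, so P* = 64.
Q* = 690 − 4.5(64) = 402.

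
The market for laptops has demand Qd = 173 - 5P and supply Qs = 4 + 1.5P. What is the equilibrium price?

P* = 26

Set Qd = Qs: 173 - 5P = 4 + 1.5P.
169 = 6.5P, so P* = 26.
Q* = 173 − 5(26) = 43.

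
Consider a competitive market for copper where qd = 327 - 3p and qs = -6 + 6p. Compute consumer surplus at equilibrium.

Equilibrium: 327 - 3p = -6 + 6p gives p* = 37, q* = 216.
Demand choke price (qd = 0): p = 109.
CS = ½(109 − 37)(216) = 7776.

Consumer surplus = 7776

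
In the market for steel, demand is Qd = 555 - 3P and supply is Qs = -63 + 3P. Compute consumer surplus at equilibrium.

Equilibrium: 555 - 3P = -63 + 3P gives P* = 103, Q* = 246.
Demand choke price (Qd = 0): P = 185.
CS = ½(185 − 103)(246) = 10086.

Consumer surplus = 10086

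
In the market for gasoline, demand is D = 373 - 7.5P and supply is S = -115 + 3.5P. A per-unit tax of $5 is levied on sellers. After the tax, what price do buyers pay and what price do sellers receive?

Pre-tax equilibrium: P* = 488/11, Q* = 443/11.
Tax on sellers shifts supply to S = -115 + 3.5(P − 5) = -132.5 + 3.5P.
373 - 7.5P = -132.5 + 3.5P gives buyer price Pb = 1011/22; sellers receive Ps = 1011/22 − 5 = 901/22.
New quantity: Q = 373 − 7.5(1011/22) = 1247/44.

Buyers pay 1011/22, sellers receive 901/22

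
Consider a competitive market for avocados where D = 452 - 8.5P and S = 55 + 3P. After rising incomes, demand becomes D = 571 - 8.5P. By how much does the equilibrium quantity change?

ΔQ = 714/23

Original equilibrium: P* = 794/23, Q* = 3647/23.
New equilibrium: 571 - 8.5P = 55 + 3P, so 516 = 11.5P and P' = 1032/23; Q' = 571 − 8.5(1032/23) = 4361/23.
Change in quantity: 4361/23 − 3647/23 = 714/23.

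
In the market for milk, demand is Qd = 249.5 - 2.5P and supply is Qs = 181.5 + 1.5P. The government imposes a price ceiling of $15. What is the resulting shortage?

Equilibrium price would be P* = 17, so the ceiling at 15 binds.
At P = 15: Qd = 249.5 − 2.5(15) = 212, Qs = 181.5 + 1.5(15) = 204.
Shortage = 212 − 204 = 8.

Shortage = 8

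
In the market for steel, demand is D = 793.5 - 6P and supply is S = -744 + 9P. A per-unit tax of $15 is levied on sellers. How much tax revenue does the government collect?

Tax revenue = 1867.5

Pre-tax equilibrium: P* = 102.5, Q* = 178.5.
Tax on sellers shifts supply to S = -744 + 9(P − 15) = -879 + 9P.
793.5 - 6P = -879 + 9P gives buyer price Pb = 111.5; sellers receive Ps = 111.5 − 15 = 96.5.
New quantity: Q = 793.5 − 6(111.5) = 124.5.
Revenue = 15 × 124.5 = 1867.5.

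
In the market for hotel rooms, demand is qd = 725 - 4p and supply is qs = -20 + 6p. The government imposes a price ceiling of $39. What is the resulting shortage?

Shortage = 355

Equilibrium price would be p* = 74.5, so the ceiling at 39 binds.
At p = 39: qd = 725 − 4(39) = 569, qs = -20 + 6(39) = 214.
Shortage = 569 − 214 = 355.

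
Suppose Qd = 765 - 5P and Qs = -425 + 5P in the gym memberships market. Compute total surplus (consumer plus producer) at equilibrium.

Total surplus = 5780

Equilibrium: 765 - 5P = -425 + 5P gives P* = 119, Q* = 170.
Demand choke price: P = 153; supply starts at P = 85.
CS = ½(153 − 119)(170) = 2890; PS = ½(119 − 85)(170) = 2890.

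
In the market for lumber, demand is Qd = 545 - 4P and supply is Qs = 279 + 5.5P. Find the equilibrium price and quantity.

Set Qd = Qs: 545 - 4P = 279 + 5.5P.
266 = 9.5P, so P* = 28.
Q* = 545 − 4(28) = 433.

P* = 28, Q* = 433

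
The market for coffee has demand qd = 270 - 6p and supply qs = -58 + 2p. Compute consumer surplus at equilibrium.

Consumer surplus = 48

Equilibrium: 270 - 6p = -58 + 2p gives p* = 41, q* = 24.
Demand choke price (qd = 0): p = 45.
CS = ½(45 − 41)(24) = 48.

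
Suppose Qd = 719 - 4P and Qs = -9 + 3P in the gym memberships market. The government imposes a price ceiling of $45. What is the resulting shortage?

Shortage = 413

Equilibrium price would be P* = 104, so the ceiling at 45 binds.
At P = 45: Qd = 719 − 4(45) = 539, Qs = -9 + 3(45) = 126.
Shortage = 539 − 126 = 413.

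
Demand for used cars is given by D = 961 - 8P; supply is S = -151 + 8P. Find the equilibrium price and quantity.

P* = 69.5, Q* = 405

Set D = S: 961 - 8P = -151 + 8P.
1112 = 16P, so P* = 69.5.
Q* = 961 − 8(69.5) = 405.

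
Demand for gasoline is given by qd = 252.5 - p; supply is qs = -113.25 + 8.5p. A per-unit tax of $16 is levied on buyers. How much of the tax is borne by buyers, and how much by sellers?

Pre-tax equilibrium: p* = 38.5, q* = 214.
Tax on buyers shifts demand to qd = 252.5 − 1(p + 16) = 236.5 - p.
236.5 - p = -113.25 + 8.5p gives seller price ps = 1399/38; buyers pay pb = 1399/38 + 16 = 2007/38.
New quantity: q = 252.5 − 1(2007/38) = 3794/19.
Buyer burden = 2007/38 − 38.5 = 272/19; seller burden = 38.5 − 1399/38 = 32/19.

Buyers bear 272/19, sellers bear 32/19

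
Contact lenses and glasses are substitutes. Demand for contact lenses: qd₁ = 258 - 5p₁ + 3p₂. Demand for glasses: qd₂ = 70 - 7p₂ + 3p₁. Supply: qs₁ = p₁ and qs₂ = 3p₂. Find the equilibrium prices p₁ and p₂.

p₁ = 930/17, p₂ = 398/17

Market 1: 258 - 5p₁ + 3p₂ = p₁ → 6p₁ - 3p₂ = 258.
Market 2: 10p₂ - 3p₁ = 70.
Eliminating p₂: 10×(1) + 3×(2) gives 51p₁ = 2790, so p₁ = 930/17.
Back-substitute into (2): p₂ = (70 + 3×930/17) / 10 = 398/17.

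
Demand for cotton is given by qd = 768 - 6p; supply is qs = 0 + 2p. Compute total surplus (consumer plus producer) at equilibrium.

Total surplus = 12288

Equilibrium: 768 - 6p = 0 + 2p gives p* = 96, q* = 192.
Demand choke price: p = 128; supply starts at p = 0.
CS = ½(128 − 96)(192) = 3072; PS = ½(96 − 0)(192) = 9216.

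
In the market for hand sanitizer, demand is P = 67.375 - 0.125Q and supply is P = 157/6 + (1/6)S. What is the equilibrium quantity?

Q* = 989/7

Set the two price expressions equal: 67.375 - 0.125Q = 157/6 + (1/6)Q.
989/24 = (7/24)Q, so Q* = 989/7.
P* = 67.375 − (0.125)(989/7) = 348/7.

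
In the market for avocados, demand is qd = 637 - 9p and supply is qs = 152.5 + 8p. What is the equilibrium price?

p* = 28.5

Set qd = qs: 637 - 9p = 152.5 + 8p.
484.5 = 17p, so p* = 28.5.
q* = 637 − 9(28.5) = 380.5.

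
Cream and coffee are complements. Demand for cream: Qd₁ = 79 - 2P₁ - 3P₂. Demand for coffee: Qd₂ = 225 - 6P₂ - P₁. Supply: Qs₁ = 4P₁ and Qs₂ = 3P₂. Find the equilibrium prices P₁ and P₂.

P₁ = 12/17, P₂ = 1271/51

Market 1: 79 - 2P₁ - 3P₂ = 4P₁ → 6P₁ + 3P₂ = 79.
Market 2: 9P₂ + P₁ = 225.
Eliminating P₂: 9×(1) − 3×(2) gives 51P₁ = 36, so P₁ = 12/17.
Back-substitute into (2): P₂ = (225 − 1×12/17) / 9 = 1271/51.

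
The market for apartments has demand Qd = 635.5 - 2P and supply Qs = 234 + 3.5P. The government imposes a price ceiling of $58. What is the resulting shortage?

Shortage = 82.5

Equilibrium price would be P* = 73, so the ceiling at 58 binds.
At P = 58: Qd = 635.5 − 2(58) = 519.5, Qs = 234 + 3.5(58) = 437.
Shortage = 519.5 − 437 = 82.5.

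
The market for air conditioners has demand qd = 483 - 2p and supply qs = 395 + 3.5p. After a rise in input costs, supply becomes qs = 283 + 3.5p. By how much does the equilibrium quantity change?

Original equilibrium: p* = 16, q* = 451.
New equilibrium: 483 - 2p = 283 + 3.5p, so 200 = 5.5p and p' = 400/11; q' = 483 − 2(400/11) = 4513/11.
Change in quantity: 4513/11 − 451 = -448/11.

Δq = -448/11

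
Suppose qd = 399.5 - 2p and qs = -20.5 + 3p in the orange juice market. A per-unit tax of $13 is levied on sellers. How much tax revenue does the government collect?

Tax revenue = 2806.7

Pre-tax equilibrium: p* = 84, q* = 231.5.
Tax on sellers shifts supply to qs = -20.5 + 3(p − 13) = -59.5 + 3p.
399.5 - 2p = -59.5 + 3p gives buyer price pb = 91.8; sellers receive ps = 91.8 − 13 = 78.8.
New quantity: q = 399.5 − 2(91.8) = 215.9.
Revenue = 13 × 215.9 = 2806.7.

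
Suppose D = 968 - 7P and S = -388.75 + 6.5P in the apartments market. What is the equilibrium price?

P* = 100.5

Set D = S: 968 - 7P = -388.75 + 6.5P.
1356.75 = 13.5P, so P* = 100.5.
Q* = 968 − 7(100.5) = 264.5.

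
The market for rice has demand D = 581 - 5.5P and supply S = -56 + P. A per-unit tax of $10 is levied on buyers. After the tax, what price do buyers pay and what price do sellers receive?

Pre-tax equilibrium: P* = 98, Q* = 42.
Tax on buyers shifts demand to D = 581 − 5.5(P + 10) = 526 - 5.5P.
526 - 5.5P = -56 + P gives seller price Ps = 1164/13; buyers pay Pb = 1164/13 + 10 = 1294/13.
New quantity: Q = 581 − 5.5(1294/13) = 436/13.

Buyers pay 1294/13, sellers receive 1164/13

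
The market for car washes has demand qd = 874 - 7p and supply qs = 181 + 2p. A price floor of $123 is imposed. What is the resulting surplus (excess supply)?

Surplus = 414

Equilibrium price would be p* = 77, so the floor at 123 binds.
At p = 123: qd = 13, qs = 427.
Surplus = 427 − 13 = 414.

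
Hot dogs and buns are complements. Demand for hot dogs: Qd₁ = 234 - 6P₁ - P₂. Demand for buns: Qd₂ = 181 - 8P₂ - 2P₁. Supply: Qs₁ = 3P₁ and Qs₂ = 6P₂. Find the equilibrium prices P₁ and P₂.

P₁ = 3095/124, P₂ = 1161/124

Market 1: 234 - 6P₁ - P₂ = 3P₁ → 9P₁ + P₂ = 234.
Market 2: 14P₂ + 2P₁ = 181.
Eliminating P₂: 14×(1) − 1×(2) gives 124P₁ = 3095, so P₁ = 3095/124.
Back-substitute into (2): P₂ = (181 − 2×3095/124) / 14 = 1161/124.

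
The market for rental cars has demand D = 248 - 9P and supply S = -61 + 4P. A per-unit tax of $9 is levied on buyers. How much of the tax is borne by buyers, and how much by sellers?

Buyers bear 36/13, sellers bear 81/13

Pre-tax equilibrium: P* = 309/13, Q* = 443/13.
Tax on buyers shifts demand to D = 248 − 9(P + 9) = 167 - 9P.
167 - 9P = -61 + 4P gives seller price Ps = 228/13; buyers pay Pb = 228/13 + 9 = 345/13.
New quantity: Q = 248 − 9(345/13) = 119/13.
Buyer burden = 345/13 − 309/13 = 36/13; seller burden = 309/13 − 228/13 = 81/13.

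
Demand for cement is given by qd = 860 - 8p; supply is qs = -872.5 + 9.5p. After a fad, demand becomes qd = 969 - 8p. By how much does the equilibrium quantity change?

Δq = 2071/35

Original equilibrium: p* = 99, q* = 68.
New equilibrium: 969 - 8p = -872.5 + 9.5p, so 1841.5 = 17.5p and p' = 3683/35; q' = 969 − 8(3683/35) = 4451/35.
Change in quantity: 4451/35 − 68 = 2071/35.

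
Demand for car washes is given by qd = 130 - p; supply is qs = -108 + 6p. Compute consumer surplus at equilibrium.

Equilibrium: 130 - p = -108 + 6p gives p* = 34, q* = 96.
Demand choke price (qd = 0): p = 130.
CS = ½(130 − 34)(96) = 4608.

Consumer surplus = 4608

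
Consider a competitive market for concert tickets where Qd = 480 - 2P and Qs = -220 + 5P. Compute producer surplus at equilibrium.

Producer surplus = 7840

Equilibrium: 480 - 2P = -220 + 5P gives P* = 100, Q* = 280.
Supply starts at P = 44 (where Qs = 0).
PS = ½(100 − 44)(280) = 7840.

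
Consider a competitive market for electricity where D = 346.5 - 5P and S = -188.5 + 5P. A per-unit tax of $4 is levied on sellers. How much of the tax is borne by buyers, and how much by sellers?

Pre-tax equilibrium: P* = 53.5, Q* = 79.
Tax on sellers shifts supply to S = -188.5 + 5(P − 4) = -208.5 + 5P.
346.5 - 5P = -208.5 + 5P gives buyer price Pb = 55.5; sellers receive Ps = 55.5 − 4 = 51.5.
New quantity: Q = 346.5 − 5(55.5) = 69.
Buyer burden = 55.5 − 53.5 = 2; seller burden = 53.5 − 51.5 = 2.

Buyers bear $2, sellers bear $2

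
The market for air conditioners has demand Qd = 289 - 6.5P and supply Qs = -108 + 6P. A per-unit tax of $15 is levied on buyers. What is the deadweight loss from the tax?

Deadweight loss = 351

Pre-tax equilibrium: P* = 31.76, Q* = 82.56.
Tax on buyers shifts demand to Qd = 289 − 6.5(P + 15) = 191.5 - 6.5P.
191.5 - 6.5P = -108 + 6P gives seller price Ps = 23.96; buyers pay Pb = 23.96 + 15 = 38.96.
New quantity: Q = 289 − 6.5(38.96) = 35.76.
DWL = ½ × 15 × (82.56 − 35.76) = 351.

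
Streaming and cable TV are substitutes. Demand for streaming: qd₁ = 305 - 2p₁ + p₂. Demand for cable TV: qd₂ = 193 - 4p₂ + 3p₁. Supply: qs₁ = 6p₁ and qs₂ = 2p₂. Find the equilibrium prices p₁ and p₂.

p₁ = 2023/45, p₂ = 2459/45

Market 1: 305 - 2p₁ + p₂ = 6p₁ → 8p₁ - p₂ = 305.
Market 2: 6p₂ - 3p₁ = 193.
Eliminating p₂: 6×(1) + 1×(2) gives 45p₁ = 2023, so p₁ = 2023/45.
Back-substitute into (2): p₂ = (193 + 3×2023/45) / 6 = 2459/45.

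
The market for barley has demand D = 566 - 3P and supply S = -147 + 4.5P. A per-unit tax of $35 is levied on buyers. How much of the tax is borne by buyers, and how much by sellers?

Pre-tax equilibrium: P* = 1426/15, Q* = 280.8.
Tax on buyers shifts demand to D = 566 − 3(P + 35) = 461 - 3P.
461 - 3P = -147 + 4.5P gives seller price Ps = 1216/15; buyers pay Pb = 1216/15 + 35 = 1741/15.
New quantity: Q = 566 − 3(1741/15) = 217.8.
Buyer burden = 1741/15 − 1426/15 = 21; seller burden = 1426/15 − 1216/15 = 14.

Buyers bear $21, sellers bear $14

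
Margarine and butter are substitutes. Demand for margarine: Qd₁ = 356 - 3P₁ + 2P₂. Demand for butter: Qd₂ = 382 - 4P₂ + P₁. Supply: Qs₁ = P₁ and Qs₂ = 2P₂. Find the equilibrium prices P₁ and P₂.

P₁ = 1450/11, P₂ = 942/11

Market 1: 356 - 3P₁ + 2P₂ = P₁ → 4P₁ - 2P₂ = 356.
Market 2: 6P₂ - P₁ = 382.
Eliminating P₂: 6×(1) + 2×(2) gives 22P₁ = 2900, so P₁ = 1450/11.
Back-substitute into (2): P₂ = (382 + 1×1450/11) / 6 = 942/11.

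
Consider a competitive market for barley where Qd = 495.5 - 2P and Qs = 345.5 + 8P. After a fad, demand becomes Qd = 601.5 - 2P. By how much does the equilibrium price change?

Original equilibrium: P* = 15, Q* = 465.5.
New equilibrium: 601.5 - 2P = 345.5 + 8P, so 256 = 10P and P' = 25.6; Q' = 601.5 − 2(25.6) = 550.3.
Change in price: 25.6 − 15 = 10.6.

ΔP = 10.6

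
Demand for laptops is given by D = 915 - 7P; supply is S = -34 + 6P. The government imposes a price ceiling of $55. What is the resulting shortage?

Equilibrium price would be P* = 73, so the ceiling at 55 binds.
At P = 55: D = 915 − 7(55) = 530, S = -34 + 6(55) = 296.
Shortage = 530 − 296 = 234.

Shortage = 234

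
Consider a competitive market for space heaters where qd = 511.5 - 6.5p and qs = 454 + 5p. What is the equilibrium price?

Set qd = qs: 511.5 - 6.5p = 454 + 5p.
57.5 = 11.5p, so p* = 5.
q* = 511.5 − 6.5(5) = 479.

p* = 5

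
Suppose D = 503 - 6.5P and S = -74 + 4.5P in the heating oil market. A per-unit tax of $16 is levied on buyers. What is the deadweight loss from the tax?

Pre-tax equilibrium: P* = 577/11, Q* = 3565/22.
Tax on buyers shifts demand to D = 503 − 6.5(P + 16) = 399 - 6.5P.
399 - 6.5P = -74 + 4.5P gives seller price Ps = 43; buyers pay Pb = 43 + 16 = 59.
New quantity: Q = 503 − 6.5(59) = 119.5.
DWL = ½ × 16 × (3565/22 − 119.5) = 3744/11.

Deadweight loss = 3744/11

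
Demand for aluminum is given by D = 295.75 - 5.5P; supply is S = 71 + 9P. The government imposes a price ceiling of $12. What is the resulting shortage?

Equilibrium price would be P* = 15.5, so the ceiling at 12 binds.
At P = 12: D = 295.75 − 5.5(12) = 229.75, S = 71 + 9(12) = 179.
Shortage = 229.75 − 179 = 50.75.

Shortage = 50.75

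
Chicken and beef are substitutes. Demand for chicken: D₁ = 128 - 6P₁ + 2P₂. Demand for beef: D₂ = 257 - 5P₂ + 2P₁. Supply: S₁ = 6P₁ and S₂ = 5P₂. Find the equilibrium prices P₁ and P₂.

Market 1: 128 - 6P₁ + 2P₂ = 6P₁ → 12P₁ - 2P₂ = 128.
Market 2: 10P₂ - 2P₁ = 257.
Eliminating P₂: 10×(1) + 2×(2) gives 116P₁ = 1794, so P₁ = 897/58.
Back-substitute into (2): P₂ = (257 + 2×897/58) / 10 = 835/29.

P₁ = 897/58, P₂ = 835/29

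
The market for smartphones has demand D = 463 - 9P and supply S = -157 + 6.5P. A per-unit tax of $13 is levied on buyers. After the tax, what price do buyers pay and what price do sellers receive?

Buyers pay 1409/31, sellers receive 1006/31

Pre-tax equilibrium: P* = 40, Q* = 103.
Tax on buyers shifts demand to D = 463 − 9(P + 13) = 346 - 9P.
346 - 9P = -157 + 6.5P gives seller price Ps = 1006/31; buyers pay Pb = 1006/31 + 13 = 1409/31.
New quantity: Q = 463 − 9(1409/31) = 1672/31.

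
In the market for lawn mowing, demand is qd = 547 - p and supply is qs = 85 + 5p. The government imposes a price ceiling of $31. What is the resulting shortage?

Shortage = 276

Equilibrium price would be p* = 77, so the ceiling at 31 binds.
At p = 31: qd = 547 − 1(31) = 516, qs = 85 + 5(31) = 240.
Shortage = 516 − 240 = 276.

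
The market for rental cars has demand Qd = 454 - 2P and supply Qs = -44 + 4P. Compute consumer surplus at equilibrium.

Consumer surplus = 20736

Equilibrium: 454 - 2P = -44 + 4P gives P* = 83, Q* = 288.
Demand choke price (Qd = 0): P = 227.
CS = ½(227 − 83)(288) = 20736.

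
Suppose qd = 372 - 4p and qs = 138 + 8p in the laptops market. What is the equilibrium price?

Set qd = qs: 372 - 4p = 138 + 8p.
234 = 12p, so p* = 19.5.
q* = 372 − 4(19.5) = 294.

p* = 19.5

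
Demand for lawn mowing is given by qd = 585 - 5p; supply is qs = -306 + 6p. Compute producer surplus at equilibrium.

Producer surplus = 2700

Equilibrium: 585 - 5p = -306 + 6p gives p* = 81, q* = 180.
Supply starts at p = 51 (where qs = 0).
PS = ½(81 − 51)(180) = 2700.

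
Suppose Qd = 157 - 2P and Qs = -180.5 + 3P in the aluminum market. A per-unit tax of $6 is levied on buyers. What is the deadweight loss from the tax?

Deadweight loss = 21.6

Pre-tax equilibrium: P* = 67.5, Q* = 22.
Tax on buyers shifts demand to Qd = 157 − 2(P + 6) = 145 - 2P.
145 - 2P = -180.5 + 3P gives seller price Ps = 65.1; buyers pay Pb = 65.1 + 6 = 71.1.
New quantity: Q = 157 − 2(71.1) = 14.8.
DWL = ½ × 6 × (22 − 14.8) = 21.6.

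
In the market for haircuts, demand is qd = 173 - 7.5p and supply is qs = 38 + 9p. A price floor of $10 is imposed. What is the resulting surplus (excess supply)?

Surplus = 30

Equilibrium price would be p* = 90/11, so the floor at 10 binds.
At p = 10: qd = 98, qs = 128.
Surplus = 128 − 98 = 30.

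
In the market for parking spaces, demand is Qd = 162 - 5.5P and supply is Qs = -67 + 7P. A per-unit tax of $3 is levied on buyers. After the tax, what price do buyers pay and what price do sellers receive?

Pre-tax equilibrium: P* = 18.32, Q* = 61.24.
Tax on buyers shifts demand to Qd = 162 − 5.5(P + 3) = 145.5 - 5.5P.
145.5 - 5.5P = -67 + 7P gives seller price Ps = 17; buyers pay Pb = 17 + 3 = 20.
New quantity: Q = 162 − 5.5(20) = 52.

Buyers pay $20, sellers receive $17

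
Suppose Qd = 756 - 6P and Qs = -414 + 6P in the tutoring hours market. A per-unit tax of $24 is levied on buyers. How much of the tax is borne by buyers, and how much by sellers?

Buyers bear $12, sellers bear $12

Pre-tax equilibrium: P* = 97.5, Q* = 171.
Tax on buyers shifts demand to Qd = 756 − 6(P + 24) = 612 - 6P.
612 - 6P = -414 + 6P gives seller price Ps = 85.5; buyers pay Pb = 85.5 + 24 = 109.5.
New quantity: Q = 756 − 6(109.5) = 99.
Buyer burden = 109.5 − 97.5 = 12; seller burden = 97.5 − 85.5 = 12.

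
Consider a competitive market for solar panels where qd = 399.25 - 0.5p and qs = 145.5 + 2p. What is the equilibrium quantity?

Set qd = qs: 399.25 - 0.5p = 145.5 + 2p.
253.75 = 2.5p, so p* = 101.5.
q* = 399.25 − 0.5(101.5) = 348.5.

q* = 348.5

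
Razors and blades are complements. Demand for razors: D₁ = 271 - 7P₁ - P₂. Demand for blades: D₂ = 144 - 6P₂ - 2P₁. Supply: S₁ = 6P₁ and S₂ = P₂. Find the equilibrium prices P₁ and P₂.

P₁ = 1753/89, P₂ = 1330/89

Market 1: 271 - 7P₁ - P₂ = 6P₁ → 13P₁ + P₂ = 271.
Market 2: 7P₂ + 2P₁ = 144.
Eliminating P₂: 7×(1) − 1×(2) gives 89P₁ = 1753, so P₁ = 1753/89.
Back-substitute into (2): P₂ = (144 − 2×1753/89) / 7 = 1330/89.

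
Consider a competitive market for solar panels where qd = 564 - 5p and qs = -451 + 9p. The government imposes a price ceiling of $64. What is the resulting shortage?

Equilibrium price would be p* = 72.5, so the ceiling at 64 binds.
At p = 64: qd = 564 − 5(64) = 244, qs = -451 + 9(64) = 125.
Shortage = 244 − 125 = 119.

Shortage = 119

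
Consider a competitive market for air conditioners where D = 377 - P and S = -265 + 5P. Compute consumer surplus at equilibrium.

Consumer surplus = 36450

Equilibrium: 377 - P = -265 + 5P gives P* = 107, Q* = 270.
Demand choke price (D = 0): P = 377.
CS = ½(377 − 107)(270) = 36450.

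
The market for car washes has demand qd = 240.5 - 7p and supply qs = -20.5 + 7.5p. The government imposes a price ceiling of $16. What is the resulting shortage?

Equilibrium price would be p* = 18, so the ceiling at 16 binds.
At p = 16: qd = 240.5 − 7(16) = 128.5, qs = -20.5 + 7.5(16) = 99.5.
Shortage = 128.5 − 99.5 = 29.

Shortage = 29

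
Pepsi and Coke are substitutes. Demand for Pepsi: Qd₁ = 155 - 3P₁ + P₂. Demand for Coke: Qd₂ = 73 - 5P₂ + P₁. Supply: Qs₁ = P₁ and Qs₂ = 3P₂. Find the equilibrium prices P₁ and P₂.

Market 1: 155 - 3P₁ + P₂ = P₁ → 4P₁ - P₂ = 155.
Market 2: 8P₂ - P₁ = 73.
Eliminating P₂: 8×(1) + 1×(2) gives 31P₁ = 1313, so P₁ = 1313/31.
Back-substitute into (2): P₂ = (73 + 1×1313/31) / 8 = 447/31.

P₁ = 1313/31, P₂ = 447/31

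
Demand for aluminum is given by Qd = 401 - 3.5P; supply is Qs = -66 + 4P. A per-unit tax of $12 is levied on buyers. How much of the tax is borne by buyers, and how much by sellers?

Pre-tax equilibrium: P* = 934/15, Q* = 2746/15.
Tax on buyers shifts demand to Qd = 401 − 3.5(P + 12) = 359 - 3.5P.
359 - 3.5P = -66 + 4P gives seller price Ps = 170/3; buyers pay Pb = 170/3 + 12 = 206/3.
New quantity: Q = 401 − 3.5(206/3) = 482/3.
Buyer burden = 206/3 − 934/15 = 6.4; seller burden = 934/15 − 170/3 = 5.6.

Buyers bear $6.4, sellers bear $5.6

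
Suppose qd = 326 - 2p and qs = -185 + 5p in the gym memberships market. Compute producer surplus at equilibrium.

Producer surplus = 3240

Equilibrium: 326 - 2p = -185 + 5p gives p* = 73, q* = 180.
Supply starts at p = 37 (where qs = 0).
PS = ½(73 − 37)(180) = 3240.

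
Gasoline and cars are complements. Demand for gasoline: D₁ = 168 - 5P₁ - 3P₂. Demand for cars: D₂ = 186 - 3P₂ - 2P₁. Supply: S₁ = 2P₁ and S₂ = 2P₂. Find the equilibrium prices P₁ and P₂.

Market 1: 168 - 5P₁ - 3P₂ = 2P₁ → 7P₁ + 3P₂ = 168.
Market 2: 5P₂ + 2P₁ = 186.
Eliminating P₂: 5×(1) − 3×(2) gives 29P₁ = 282, so P₁ = 282/29.
Back-substitute into (2): P₂ = (186 − 2×282/29) / 5 = 966/29.

P₁ = 282/29, P₂ = 966/29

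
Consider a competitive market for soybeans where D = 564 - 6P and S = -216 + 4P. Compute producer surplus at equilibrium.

Producer surplus = 1152

Equilibrium: 564 - 6P = -216 + 4P gives P* = 78, Q* = 96.
Supply starts at P = 54 (where S = 0).
PS = ½(78 − 54)(96) = 1152.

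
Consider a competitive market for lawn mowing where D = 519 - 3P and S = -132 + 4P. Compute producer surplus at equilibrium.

Producer surplus = 7200

Equilibrium: 519 - 3P = -132 + 4P gives P* = 93, Q* = 240.
Supply starts at P = 33 (where S = 0).
PS = ½(93 − 33)(240) = 7200.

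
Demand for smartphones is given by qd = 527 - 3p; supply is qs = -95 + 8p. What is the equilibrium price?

Set qd = qs: 527 - 3p = -95 + 8p.
622 = 11p, so p* = 622/11.
q* = 527 − 3(622/11) = 3931/11.

p* = 622/11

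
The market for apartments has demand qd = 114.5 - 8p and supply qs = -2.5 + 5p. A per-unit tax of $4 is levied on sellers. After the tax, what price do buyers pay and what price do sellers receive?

Buyers pay 137/13, sellers receive 85/13

Pre-tax equilibrium: p* = 9, q* = 42.5.
Tax on sellers shifts supply to qs = -2.5 + 5(p − 4) = -22.5 + 5p.
114.5 - 8p = -22.5 + 5p gives buyer price pb = 137/13; sellers receive ps = 137/13 − 4 = 85/13.
New quantity: q = 114.5 − 8(137/13) = 785/26.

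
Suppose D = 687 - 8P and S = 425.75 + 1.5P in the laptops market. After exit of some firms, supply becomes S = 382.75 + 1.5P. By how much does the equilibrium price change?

ΔP = 86/19

Original equilibrium: P* = 27.5, Q* = 467.
New equilibrium: 687 - 8P = 382.75 + 1.5P, so 304.25 = 9.5P and P' = 1217/38; Q' = 687 − 8(1217/38) = 8185/19.
Change in price: 1217/38 − 27.5 = 86/19.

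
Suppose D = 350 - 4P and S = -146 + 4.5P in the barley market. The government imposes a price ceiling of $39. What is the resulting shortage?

Shortage = 164.5

Equilibrium price would be P* = 992/17, so the ceiling at 39 binds.
At P = 39: D = 350 − 4(39) = 194, S = -146 + 4.5(39) = 29.5.
Shortage = 194 − 29.5 = 164.5.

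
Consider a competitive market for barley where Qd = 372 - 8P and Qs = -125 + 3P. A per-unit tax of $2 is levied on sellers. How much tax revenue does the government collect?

Pre-tax equilibrium: P* = 497/11, Q* = 116/11.
Tax on sellers shifts supply to Qs = -125 + 3(P − 2) = -131 + 3P.
372 - 8P = -131 + 3P gives buyer price Pb = 503/11; sellers receive Ps = 503/11 − 2 = 481/11.
New quantity: Q = 372 − 8(503/11) = 68/11.
Revenue = 2 × 68/11 = 136/11.

Tax revenue = 136/11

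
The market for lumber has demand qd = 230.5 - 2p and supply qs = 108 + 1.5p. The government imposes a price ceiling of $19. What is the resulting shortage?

Shortage = 56

Equilibrium price would be p* = 35, so the ceiling at 19 binds.
At p = 19: qd = 230.5 − 2(19) = 192.5, qs = 108 + 1.5(19) = 136.5.
Shortage = 192.5 − 136.5 = 56.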